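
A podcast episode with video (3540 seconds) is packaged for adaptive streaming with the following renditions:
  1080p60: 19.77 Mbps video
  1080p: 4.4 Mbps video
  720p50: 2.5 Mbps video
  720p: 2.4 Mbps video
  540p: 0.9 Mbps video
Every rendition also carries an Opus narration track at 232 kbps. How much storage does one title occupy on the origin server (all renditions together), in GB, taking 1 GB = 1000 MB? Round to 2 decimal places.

13.78 GB

Audio: 232 kbps = 0.232 Mbps.
Sum of rendition bitrates: (19.77+0.232) + (4.4+0.232) + (2.5+0.232) + (2.4+0.232) + (0.9+0.232) = 31.130 Mbps.
× 3540 s = 110,200 Mb = 13,775 MB = 13.78 GB.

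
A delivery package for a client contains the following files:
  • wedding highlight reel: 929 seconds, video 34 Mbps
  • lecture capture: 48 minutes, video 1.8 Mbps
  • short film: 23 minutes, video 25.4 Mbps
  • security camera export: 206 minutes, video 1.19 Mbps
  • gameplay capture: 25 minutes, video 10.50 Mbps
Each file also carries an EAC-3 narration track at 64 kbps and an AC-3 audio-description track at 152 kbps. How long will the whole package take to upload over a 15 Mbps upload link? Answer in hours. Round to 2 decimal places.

Audio total: 64 + 152 = 216 kbps = 0.216 Mbps.
wedding highlight reel: 34.216 Mbps × 929 s = 31786.7 Mb
lecture capture: 2.016 Mbps × 2880 s = 5806.1 Mb
short film: 25.616 Mbps × 1380 s = 35350.1 Mb
security camera export: 1.406 Mbps × 12360 s = 17378.2 Mb
gameplay capture: 10.716 Mbps × 1500 s = 16074.0 Mb
Total: 106395.0 Mb = 13299.4 MB.
At 15 Mbps: 106395.0 / 15 = 7093 s ≈ 1.97 hours.

1.97 hours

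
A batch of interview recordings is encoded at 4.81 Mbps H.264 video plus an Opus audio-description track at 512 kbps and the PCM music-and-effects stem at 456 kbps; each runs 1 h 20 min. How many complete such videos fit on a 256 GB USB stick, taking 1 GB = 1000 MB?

73

1 h 20 min = 80 min = 4800 s
Audio total: 512 + 456 = 968 kbps = 0.968 Mbps.
Total bitrate: 5.778 Mbps.
Per item: 5.778 Mbps × 4800 s = 27,734 Mb = 3,467 MB.
Capacity: 256 GB = 2,048,000 Mb; 73.84 items → 73 complete.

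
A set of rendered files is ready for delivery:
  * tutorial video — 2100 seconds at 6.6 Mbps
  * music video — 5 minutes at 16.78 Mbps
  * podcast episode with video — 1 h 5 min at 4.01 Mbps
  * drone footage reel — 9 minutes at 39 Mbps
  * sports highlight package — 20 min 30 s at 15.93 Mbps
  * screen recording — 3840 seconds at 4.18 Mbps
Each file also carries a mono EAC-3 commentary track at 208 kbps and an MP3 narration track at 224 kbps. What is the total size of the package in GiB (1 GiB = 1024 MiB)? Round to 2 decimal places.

Audio total: 208 + 224 = 432 kbps = 0.432 Mbps.
tutorial video: 7.032 Mbps × 2100 s = 14767.2 Mb
music video: 17.212 Mbps × 300 s = 5163.6 Mb
podcast episode with video: 4.442 Mbps × 3900 s = 17323.8 Mb
drone footage reel: 39.432 Mbps × 540 s = 21293.3 Mb
sports highlight package: 16.362 Mbps × 1230 s = 20125.3 Mb
screen recording: 4.612 Mbps × 3840 s = 17710.1 Mb
Total: 96383.2 Mb = 12047.9 MB.
= 11.22 GiB.

11.22 GiB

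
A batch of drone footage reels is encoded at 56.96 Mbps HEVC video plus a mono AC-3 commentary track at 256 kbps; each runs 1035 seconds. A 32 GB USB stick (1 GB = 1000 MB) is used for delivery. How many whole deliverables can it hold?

Audio: 256 kbps = 0.256 Mbps.
Total bitrate: 57.216 Mbps.
Per item: 57.216 Mbps × 1035 s = 59,219 Mb = 7,402 MB.
Capacity: 32 GB = 256,000 Mb; 4.32 items → 4 complete.

4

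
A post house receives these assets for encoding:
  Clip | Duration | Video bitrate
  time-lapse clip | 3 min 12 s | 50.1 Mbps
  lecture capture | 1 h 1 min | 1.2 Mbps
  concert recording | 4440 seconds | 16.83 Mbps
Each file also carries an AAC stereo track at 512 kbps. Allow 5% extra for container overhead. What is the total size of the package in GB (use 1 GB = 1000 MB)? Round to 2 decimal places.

Audio: 512 kbps = 0.512 Mbps.
time-lapse clip: 50.612 Mbps × 192 s × 1.05 = 10203.4 Mb
lecture capture: 1.712 Mbps × 3660 s × 1.05 = 6579.2 Mb
concert recording: 17.342 Mbps × 4440 s × 1.05 = 80848.4 Mb
Total: 97631.0 Mb = 12203.9 MB.
= 12.20 GB.

12.20 GB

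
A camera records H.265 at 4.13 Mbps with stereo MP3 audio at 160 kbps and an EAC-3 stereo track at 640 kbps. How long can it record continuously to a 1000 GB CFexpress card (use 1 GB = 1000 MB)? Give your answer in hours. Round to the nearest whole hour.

451 hours

Audio total: 160 + 640 = 800 kbps = 0.800 Mbps.
Total bitrate: 4.13 + 0.800 = 4.930 Mbps.
Capacity: 1000 GB = 8,000,000 Mb.
Recording time: 8,000,000 / 4.930 = 1,622,718 s ≈ 451 hours.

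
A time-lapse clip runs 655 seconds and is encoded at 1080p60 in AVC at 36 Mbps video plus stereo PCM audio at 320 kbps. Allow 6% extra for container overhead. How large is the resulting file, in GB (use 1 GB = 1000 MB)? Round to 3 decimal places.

Audio: 320 kbps = 0.320 Mbps.
Total bitrate: 36 + 0.320 = 36.320 Mbps.
Stream data: 36.320 Mbps × 655 s = 23789.6 Mb.
With 6% container overhead: ×1.06.
25,217 Mb ÷ 8 = 3,152 MB → 3.152 GB.

3.152 GB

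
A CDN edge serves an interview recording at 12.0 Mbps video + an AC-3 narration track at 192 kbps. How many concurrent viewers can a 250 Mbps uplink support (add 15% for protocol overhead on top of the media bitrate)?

17

Audio: 192 kbps = 0.192 Mbps.
Per-viewer media rate: 12.192 Mbps.
On the wire with 15% overhead: 14.021 Mbps.
250 Mbps = 250.0 Mbps; 250.0 / 14.021 = 17.83 → 17 viewers.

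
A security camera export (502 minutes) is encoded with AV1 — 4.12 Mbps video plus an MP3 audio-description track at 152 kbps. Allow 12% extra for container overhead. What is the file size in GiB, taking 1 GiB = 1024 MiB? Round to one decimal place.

502 min = 30120 s
Audio: 152 kbps = 0.152 Mbps.
Total bitrate: 4.12 + 0.152 = 4.272 Mbps.
Stream data: 4.272 Mbps × 30120 s = 128672.6 Mb.
With 12% container overhead: ×1.12.
144,113 Mb = 18,014,169,600 bytes ÷ 1,073,741,824 = 16.78 GiB.

16.8 GiB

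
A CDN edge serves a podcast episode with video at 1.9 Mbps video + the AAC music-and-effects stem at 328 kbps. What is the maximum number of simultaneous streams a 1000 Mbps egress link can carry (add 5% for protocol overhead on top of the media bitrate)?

427

Audio: 328 kbps = 0.328 Mbps.
Per-viewer media rate: 2.228 Mbps.
On the wire with 5% overhead: 2.339 Mbps.
1000 Mbps = 1,000 Mbps; 1,000 / 2.339 = 427.46 → 427 viewers.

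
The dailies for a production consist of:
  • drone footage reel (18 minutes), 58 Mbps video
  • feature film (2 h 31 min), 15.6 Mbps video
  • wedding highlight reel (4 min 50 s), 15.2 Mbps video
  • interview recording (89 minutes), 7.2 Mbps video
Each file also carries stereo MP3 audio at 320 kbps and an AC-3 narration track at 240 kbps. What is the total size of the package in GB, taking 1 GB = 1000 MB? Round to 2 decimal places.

Audio total: 320 + 240 = 560 kbps = 0.560 Mbps.
drone footage reel: 58.560 Mbps × 1080 s = 63244.8 Mb
feature film: 16.160 Mbps × 9060 s = 146409.6 Mb
wedding highlight reel: 15.760 Mbps × 290 s = 4570.4 Mb
interview recording: 7.760 Mbps × 5340 s = 41438.4 Mb
Total: 255663.2 Mb = 31957.9 MB.
= 31.96 GB.

31.96 GB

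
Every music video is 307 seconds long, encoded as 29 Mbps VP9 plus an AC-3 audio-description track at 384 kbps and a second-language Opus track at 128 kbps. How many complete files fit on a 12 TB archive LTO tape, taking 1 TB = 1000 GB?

Audio total: 384 + 128 = 512 kbps = 0.512 Mbps.
Total bitrate: 29.512 Mbps.
Per item: 29.512 Mbps × 307 s = 9,060 Mb = 1,133 MB.
Capacity: 12 TB = 96,000,000 Mb; 10595.81 items → 10595 complete.

10595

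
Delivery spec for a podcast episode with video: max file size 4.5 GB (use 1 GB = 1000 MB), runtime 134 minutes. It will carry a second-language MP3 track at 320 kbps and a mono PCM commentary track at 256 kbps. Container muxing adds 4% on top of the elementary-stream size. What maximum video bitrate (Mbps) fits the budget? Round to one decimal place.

3.7 Mbps

Budget: 4.5 GB = 36000.0 Mb.
Stream payload after overhead: 36000.0 / 1.04 = 34615.4 Mb.
134 min = 8040 s
Total bitrate budget: 34615.4 Mb / 8040 s = 4.305 Mbps.
Audio total: 320 + 256 = 576 kbps = 0.576 Mbps.
Video: 4.305 − 0.576 = 3.729 Mbps.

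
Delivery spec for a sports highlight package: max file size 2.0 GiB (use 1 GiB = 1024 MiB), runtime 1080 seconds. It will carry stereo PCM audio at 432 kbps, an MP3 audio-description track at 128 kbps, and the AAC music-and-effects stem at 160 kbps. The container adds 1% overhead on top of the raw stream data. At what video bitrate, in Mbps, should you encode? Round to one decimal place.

Budget: 2.0 GiB = 17179.9 Mb.
Stream payload after overhead: 17179.9 / 1.01 = 17009.8 Mb.
Total bitrate budget: 17009.8 Mb / 1080 s = 15.750 Mbps.
Audio total: 432 + 128 + 160 = 720 kbps = 0.720 Mbps.
Video: 15.750 − 0.720 = 15.030 Mbps.

15.0 Mbps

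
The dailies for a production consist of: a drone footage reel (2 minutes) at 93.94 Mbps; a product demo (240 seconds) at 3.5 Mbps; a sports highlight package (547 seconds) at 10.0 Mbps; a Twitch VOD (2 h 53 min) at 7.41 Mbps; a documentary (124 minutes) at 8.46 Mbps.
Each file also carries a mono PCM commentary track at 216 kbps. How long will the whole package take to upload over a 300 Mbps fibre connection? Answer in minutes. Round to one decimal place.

Audio: 216 kbps = 0.216 Mbps.
drone footage reel: 94.156 Mbps × 120 s = 11298.7 Mb
product demo: 3.716 Mbps × 240 s = 891.8 Mb
sports highlight package: 10.216 Mbps × 547 s = 5588.2 Mb
Twitch VOD: 7.626 Mbps × 10380 s = 79157.9 Mb
documentary: 8.676 Mbps × 7440 s = 64549.4 Mb
Total: 161486.0 Mb = 20185.8 MB.
At 300 Mbps: 161486.0 / 300 = 538 s ≈ 8.97 minutes.

9.0 minutes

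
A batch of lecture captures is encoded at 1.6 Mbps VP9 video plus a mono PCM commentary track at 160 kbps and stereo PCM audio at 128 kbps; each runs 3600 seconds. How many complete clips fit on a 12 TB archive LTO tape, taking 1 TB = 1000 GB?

Audio total: 160 + 128 = 288 kbps = 0.288 Mbps.
Total bitrate: 1.888 Mbps.
Per item: 1.888 Mbps × 3600 s = 6,797 Mb = 849.6 MB.
Capacity: 12 TB = 96,000,000 Mb; 14124.29 items → 14124 complete.

14124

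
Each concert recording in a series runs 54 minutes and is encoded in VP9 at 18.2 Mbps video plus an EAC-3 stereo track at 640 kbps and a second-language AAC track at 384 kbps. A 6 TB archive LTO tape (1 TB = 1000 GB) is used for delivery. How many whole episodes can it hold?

770

54 min = 3240 s
Audio total: 640 + 384 = 1024 kbps = 1.024 Mbps.
Total bitrate: 19.224 Mbps.
Per item: 19.224 Mbps × 3240 s = 62,286 Mb = 7,786 MB.
Capacity: 6 TB = 48,000,000 Mb; 770.64 items → 770 complete.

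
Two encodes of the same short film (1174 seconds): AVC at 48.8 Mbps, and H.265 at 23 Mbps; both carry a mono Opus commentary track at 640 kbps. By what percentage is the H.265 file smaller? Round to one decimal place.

52.2%

Audio: 640 kbps = 0.640 Mbps.
AVC: 49.440 Mbps × 1174 s = 58042.6 Mb = 7.255 GB.
H.265: 23.640 Mbps × 1174 s = 27753.4 Mb = 3.469 GB.
Reduction: (1 − 3.469/7.255) × 100 = 52.18%.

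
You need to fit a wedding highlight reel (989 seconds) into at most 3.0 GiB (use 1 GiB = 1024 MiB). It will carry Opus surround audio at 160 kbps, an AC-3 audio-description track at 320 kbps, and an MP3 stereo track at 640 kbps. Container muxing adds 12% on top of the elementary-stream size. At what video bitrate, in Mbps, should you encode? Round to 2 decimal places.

Budget: 3.0 GiB = 25769.8 Mb.
Stream payload after overhead: 25769.8 / 1.12 = 23008.8 Mb.
Total bitrate budget: 23008.8 Mb / 989 s = 23.265 Mbps.
Audio total: 160 + 320 + 640 = 1120 kbps = 1.120 Mbps.
Video: 23.265 − 1.120 = 22.145 Mbps.

22.14 Mbps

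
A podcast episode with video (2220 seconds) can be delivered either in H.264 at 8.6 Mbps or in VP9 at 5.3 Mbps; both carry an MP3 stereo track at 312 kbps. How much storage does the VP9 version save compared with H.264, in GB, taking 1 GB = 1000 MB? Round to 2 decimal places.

Audio: 312 kbps = 0.312 Mbps.
H.264: 8.912 Mbps × 2220 s = 19784.6 Mb = 2.473 GB.
VP9: 5.612 Mbps × 2220 s = 12458.6 Mb = 1.557 GB.
Saving: 2.473 − 1.557 = 0.916 GB.

0.92 GB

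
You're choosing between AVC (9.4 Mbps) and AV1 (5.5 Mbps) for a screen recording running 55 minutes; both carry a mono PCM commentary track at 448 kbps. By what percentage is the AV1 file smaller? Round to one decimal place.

39.6%

55 min = 3300 s
Audio: 448 kbps = 0.448 Mbps.
AVC: 9.848 Mbps × 3300 s = 32498.4 Mb = 4.062 GB.
AV1: 5.948 Mbps × 3300 s = 19628.4 Mb = 2.454 GB.
Reduction: (1 − 2.454/4.062) × 100 = 39.60%.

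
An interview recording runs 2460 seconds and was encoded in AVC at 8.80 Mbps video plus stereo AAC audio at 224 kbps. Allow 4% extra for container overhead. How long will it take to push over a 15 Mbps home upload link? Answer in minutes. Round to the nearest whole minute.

26 minutes

Audio: 224 kbps = 0.224 Mbps.
Total bitrate: 9.024 Mbps.
File: 9.024 Mbps × 2460 s = 22199.0 Mb.
With 4% container overhead: ×1.04. → 23087.0 Mb.
At 15 Mbps: 23087.0 / 15 = 1539.1 s ≈ 25.7 minutes.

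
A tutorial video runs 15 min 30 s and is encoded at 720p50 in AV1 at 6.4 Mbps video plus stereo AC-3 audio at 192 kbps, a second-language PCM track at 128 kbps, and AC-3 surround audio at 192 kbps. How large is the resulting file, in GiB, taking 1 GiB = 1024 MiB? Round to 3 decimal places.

15 min 30 s = 930 s
Audio total: 192 + 128 + 192 = 512 kbps = 0.512 Mbps.
Total bitrate: 6.4 + 0.512 = 6.912 Mbps.
Stream data: 6.912 Mbps × 930 s = 6428.2 Mb.
6,428 Mb = 803,520,000 bytes ÷ 1,073,741,824 = 0.7483 GiB.

0.748 GiB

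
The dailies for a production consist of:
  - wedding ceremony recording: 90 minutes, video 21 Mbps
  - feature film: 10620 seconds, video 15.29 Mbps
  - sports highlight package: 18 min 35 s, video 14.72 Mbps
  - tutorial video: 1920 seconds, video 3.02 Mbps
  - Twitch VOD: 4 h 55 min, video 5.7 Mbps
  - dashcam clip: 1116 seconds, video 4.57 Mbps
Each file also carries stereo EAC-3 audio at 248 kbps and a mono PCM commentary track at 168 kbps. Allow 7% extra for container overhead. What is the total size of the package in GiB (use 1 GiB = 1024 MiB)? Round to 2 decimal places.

52.28 GiB

Audio total: 248 + 168 = 416 kbps = 0.416 Mbps.
wedding ceremony recording: 21.416 Mbps × 5400 s × 1.07 = 123741.6 Mb
feature film: 15.706 Mbps × 10620 s × 1.07 = 178473.6 Mb
sports highlight package: 15.136 Mbps × 1115 s × 1.07 = 18058.0 Mb
tutorial video: 3.436 Mbps × 1920 s × 1.07 = 7058.9 Mb
Twitch VOD: 6.116 Mbps × 17700 s × 1.07 = 115830.9 Mb
dashcam clip: 4.986 Mbps × 1116 s × 1.07 = 5953.9 Mb
Total: 449116.9 Mb = 56139.6 MB.
= 52.28 GiB.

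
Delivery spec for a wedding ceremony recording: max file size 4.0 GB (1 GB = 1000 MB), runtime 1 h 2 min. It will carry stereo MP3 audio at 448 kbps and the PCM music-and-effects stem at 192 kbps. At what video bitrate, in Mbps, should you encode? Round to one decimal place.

Budget: 4.0 GB = 32000.0 Mb.
1 h 2 min = 62 min = 3720 s
Total bitrate budget: 32000.0 Mb / 3720 s = 8.602 Mbps.
Audio total: 448 + 192 = 640 kbps = 0.640 Mbps.
Video: 8.602 − 0.640 = 7.962 Mbps.

8.0 Mbps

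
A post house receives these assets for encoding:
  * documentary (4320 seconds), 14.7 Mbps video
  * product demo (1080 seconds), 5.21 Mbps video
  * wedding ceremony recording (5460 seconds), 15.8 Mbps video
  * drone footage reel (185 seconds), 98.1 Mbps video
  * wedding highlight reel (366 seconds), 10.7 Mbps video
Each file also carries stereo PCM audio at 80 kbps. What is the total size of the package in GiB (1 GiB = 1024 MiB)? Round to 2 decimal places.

20.77 GiB

Audio: 80 kbps = 0.080 Mbps.
documentary: 14.780 Mbps × 4320 s = 63849.6 Mb
product demo: 5.290 Mbps × 1080 s = 5713.2 Mb
wedding ceremony recording: 15.880 Mbps × 5460 s = 86704.8 Mb
drone footage reel: 98.180 Mbps × 185 s = 18163.3 Mb
wedding highlight reel: 10.780 Mbps × 366 s = 3945.5 Mb
Total: 178376.4 Mb = 22297.0 MB.
= 20.77 GiB.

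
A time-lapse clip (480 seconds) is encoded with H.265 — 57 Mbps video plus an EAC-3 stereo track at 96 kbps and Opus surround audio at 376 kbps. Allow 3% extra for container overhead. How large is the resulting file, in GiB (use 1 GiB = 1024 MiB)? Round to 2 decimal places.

Audio total: 96 + 376 = 472 kbps = 0.472 Mbps.
Total bitrate: 57 + 0.472 = 57.472 Mbps.
Stream data: 57.472 Mbps × 480 s = 27586.6 Mb.
With 3% container overhead: ×1.03.
28,414 Mb = 3,551,769,600 bytes ÷ 1,073,741,824 = 3.308 GiB.

3.31 GiB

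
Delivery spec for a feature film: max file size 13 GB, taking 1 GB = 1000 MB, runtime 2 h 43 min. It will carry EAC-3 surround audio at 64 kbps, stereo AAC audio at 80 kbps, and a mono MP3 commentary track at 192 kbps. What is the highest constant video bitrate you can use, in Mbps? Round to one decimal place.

10.3 Mbps

Budget: 13 GB = 104000.0 Mb.
2 h 43 min = 163 min = 9780 s
Total bitrate budget: 104000.0 Mb / 9780 s = 10.634 Mbps.
Audio total: 64 + 80 + 192 = 336 kbps = 0.336 Mbps.
Video: 10.634 − 0.336 = 10.298 Mbps.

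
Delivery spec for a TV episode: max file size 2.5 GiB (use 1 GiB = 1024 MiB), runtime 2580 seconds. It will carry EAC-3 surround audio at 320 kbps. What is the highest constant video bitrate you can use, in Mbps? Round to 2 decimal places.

Budget: 2.5 GiB = 21474.8 Mb.
Total bitrate budget: 21474.8 Mb / 2580 s = 8.324 Mbps.
Audio: 320 kbps = 0.320 Mbps.
Video: 8.324 − 0.320 = 8.004 Mbps.

8.00 Mbps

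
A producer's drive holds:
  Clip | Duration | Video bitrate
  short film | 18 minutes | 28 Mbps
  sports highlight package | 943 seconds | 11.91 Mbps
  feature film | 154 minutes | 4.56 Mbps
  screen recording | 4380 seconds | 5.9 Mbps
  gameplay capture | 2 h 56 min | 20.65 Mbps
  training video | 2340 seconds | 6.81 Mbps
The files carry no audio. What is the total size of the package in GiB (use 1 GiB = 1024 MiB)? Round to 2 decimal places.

short film: 28.000 Mbps × 1080 s = 30240.0 Mb
sports highlight package: 11.910 Mbps × 943 s = 11231.1 Mb
feature film: 4.560 Mbps × 9240 s = 42134.4 Mb
screen recording: 5.900 Mbps × 4380 s = 25842.0 Mb
gameplay capture: 20.650 Mbps × 10560 s = 218064.0 Mb
training video: 6.810 Mbps × 2340 s = 15935.4 Mb
Total: 343446.9 Mb = 42930.9 MB.
= 39.98 GiB.

39.98 GiB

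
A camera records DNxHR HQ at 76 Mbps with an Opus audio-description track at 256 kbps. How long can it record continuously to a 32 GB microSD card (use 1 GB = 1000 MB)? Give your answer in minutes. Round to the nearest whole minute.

Audio: 256 kbps = 0.256 Mbps.
Total bitrate: 76 + 0.256 = 76.256 Mbps.
Capacity: 32 GB = 256,000 Mb.
Recording time: 256,000 / 76.256 = 3,357 s ≈ 56.0 minutes.

56 minutes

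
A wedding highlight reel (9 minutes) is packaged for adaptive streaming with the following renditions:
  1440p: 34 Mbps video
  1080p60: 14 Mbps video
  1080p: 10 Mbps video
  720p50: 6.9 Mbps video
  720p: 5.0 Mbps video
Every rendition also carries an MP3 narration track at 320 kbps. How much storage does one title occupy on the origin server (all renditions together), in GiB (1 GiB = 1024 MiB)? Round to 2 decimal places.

4.49 GiB

9 min = 540 s
Audio: 320 kbps = 0.320 Mbps.
Sum of rendition bitrates: (34+0.320) + (14+0.320) + (10+0.320) + (6.9+0.320) + (5.0+0.320) = 71.500 Mbps.
× 540 s = 38,610 Mb = 4,826 MB = 4.495 GiB.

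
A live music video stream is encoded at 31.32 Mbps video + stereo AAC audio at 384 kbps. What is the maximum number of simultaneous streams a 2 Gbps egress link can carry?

63

Audio: 384 kbps = 0.384 Mbps.
Per-viewer media rate: 31.704 Mbps.
2 Gbps = 2,000 Mbps; 2,000 / 31.704 = 63.08 → 63 viewers.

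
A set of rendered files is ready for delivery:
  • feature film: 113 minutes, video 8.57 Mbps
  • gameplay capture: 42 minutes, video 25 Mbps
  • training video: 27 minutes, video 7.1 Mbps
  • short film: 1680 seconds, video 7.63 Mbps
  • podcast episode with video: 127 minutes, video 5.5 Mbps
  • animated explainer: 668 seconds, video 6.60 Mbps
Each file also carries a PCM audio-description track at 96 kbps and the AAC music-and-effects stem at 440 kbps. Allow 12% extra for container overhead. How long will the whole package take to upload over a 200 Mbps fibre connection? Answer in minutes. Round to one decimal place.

Audio total: 96 + 440 = 536 kbps = 0.536 Mbps.
feature film: 9.106 Mbps × 6780 s × 1.12 = 69147.3 Mb
gameplay capture: 25.536 Mbps × 2520 s × 1.12 = 72072.8 Mb
training video: 7.636 Mbps × 1620 s × 1.12 = 13854.8 Mb
short film: 8.166 Mbps × 1680 s × 1.12 = 15365.1 Mb
podcast episode with video: 6.036 Mbps × 7620 s × 1.12 = 51513.6 Mb
animated explainer: 7.136 Mbps × 668 s × 1.12 = 5338.9 Mb
Total: 227292.5 Mb = 28411.6 MB.
At 200 Mbps: 227292.5 / 200 = 1136 s ≈ 18.9 minutes.

18.9 minutes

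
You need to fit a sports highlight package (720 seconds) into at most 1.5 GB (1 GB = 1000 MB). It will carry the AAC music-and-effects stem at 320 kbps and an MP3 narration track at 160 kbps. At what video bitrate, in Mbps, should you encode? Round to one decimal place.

16.2 Mbps

Budget: 1.5 GB = 12000.0 Mb.
Total bitrate budget: 12000.0 Mb / 720 s = 16.667 Mbps.
Audio total: 320 + 160 = 480 kbps = 0.480 Mbps.
Video: 16.667 − 0.480 = 16.187 Mbps.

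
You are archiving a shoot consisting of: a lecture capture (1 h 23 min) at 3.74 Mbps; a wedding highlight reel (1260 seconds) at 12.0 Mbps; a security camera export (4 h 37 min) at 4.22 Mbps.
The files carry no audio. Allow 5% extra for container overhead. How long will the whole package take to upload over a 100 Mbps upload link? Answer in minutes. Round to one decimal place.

18.2 minutes

lecture capture: 3.740 Mbps × 4980 s × 1.05 = 19556.5 Mb
wedding highlight reel: 12.000 Mbps × 1260 s × 1.05 = 15876.0 Mb
security camera export: 4.220 Mbps × 16620 s × 1.05 = 73643.2 Mb
Total: 109075.7 Mb = 13634.5 MB.
At 100 Mbps: 109075.7 / 100 = 1091 s ≈ 18.2 minutes.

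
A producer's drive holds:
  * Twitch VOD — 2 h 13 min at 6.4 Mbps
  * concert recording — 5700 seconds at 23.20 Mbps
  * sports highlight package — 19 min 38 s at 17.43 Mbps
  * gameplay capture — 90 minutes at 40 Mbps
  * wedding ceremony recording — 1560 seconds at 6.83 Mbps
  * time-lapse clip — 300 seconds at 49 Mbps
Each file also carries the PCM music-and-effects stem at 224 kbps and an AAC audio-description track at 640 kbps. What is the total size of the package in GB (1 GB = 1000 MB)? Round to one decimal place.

Audio total: 224 + 640 = 864 kbps = 0.864 Mbps.
Twitch VOD: 7.264 Mbps × 7980 s = 57966.7 Mb
concert recording: 24.064 Mbps × 5700 s = 137164.8 Mb
sports highlight package: 18.294 Mbps × 1178 s = 21550.3 Mb
gameplay capture: 40.864 Mbps × 5400 s = 220665.6 Mb
wedding ceremony recording: 7.694 Mbps × 1560 s = 12002.6 Mb
time-lapse clip: 49.864 Mbps × 300 s = 14959.2 Mb
Total: 464309.3 Mb = 58038.7 MB.
= 58.04 GB.

58.0 GB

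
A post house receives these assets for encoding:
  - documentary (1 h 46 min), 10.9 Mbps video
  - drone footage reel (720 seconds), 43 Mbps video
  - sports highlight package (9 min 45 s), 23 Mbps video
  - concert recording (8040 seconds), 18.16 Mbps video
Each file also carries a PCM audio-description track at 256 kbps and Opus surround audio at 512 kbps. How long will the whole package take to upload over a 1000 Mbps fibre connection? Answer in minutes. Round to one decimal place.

4.5 minutes

Audio total: 256 + 512 = 768 kbps = 0.768 Mbps.
documentary: 11.668 Mbps × 6360 s = 74208.5 Mb
drone footage reel: 43.768 Mbps × 720 s = 31513.0 Mb
sports highlight package: 23.768 Mbps × 585 s = 13904.3 Mb
concert recording: 18.928 Mbps × 8040 s = 152181.1 Mb
Total: 271806.8 Mb = 33975.9 MB.
At 1000 Mbps: 271806.8 / 1000 = 272 s ≈ 4.53 minutes.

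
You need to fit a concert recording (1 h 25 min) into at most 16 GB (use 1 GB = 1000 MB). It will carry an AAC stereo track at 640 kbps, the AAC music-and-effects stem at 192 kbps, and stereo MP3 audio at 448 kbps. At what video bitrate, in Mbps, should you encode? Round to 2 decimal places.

23.82 Mbps

Budget: 16 GB = 128000.0 Mb.
1 h 25 min = 85 min = 5100 s
Total bitrate budget: 128000.0 Mb / 5100 s = 25.098 Mbps.
Audio total: 640 + 192 + 448 = 1280 kbps = 1.280 Mbps.
Video: 25.098 − 1.280 = 23.818 Mbps.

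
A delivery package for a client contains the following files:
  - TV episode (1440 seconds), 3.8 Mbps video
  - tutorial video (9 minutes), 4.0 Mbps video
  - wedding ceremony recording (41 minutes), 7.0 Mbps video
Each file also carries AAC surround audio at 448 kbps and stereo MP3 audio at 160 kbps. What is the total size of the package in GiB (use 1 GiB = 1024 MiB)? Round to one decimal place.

Audio total: 448 + 160 = 608 kbps = 0.608 Mbps.
TV episode: 4.408 Mbps × 1440 s = 6347.5 Mb
tutorial video: 4.608 Mbps × 540 s = 2488.3 Mb
wedding ceremony recording: 7.608 Mbps × 2460 s = 18715.7 Mb
Total: 27551.5 Mb = 3443.9 MB.
= 3.207 GiB.

3.2 GiB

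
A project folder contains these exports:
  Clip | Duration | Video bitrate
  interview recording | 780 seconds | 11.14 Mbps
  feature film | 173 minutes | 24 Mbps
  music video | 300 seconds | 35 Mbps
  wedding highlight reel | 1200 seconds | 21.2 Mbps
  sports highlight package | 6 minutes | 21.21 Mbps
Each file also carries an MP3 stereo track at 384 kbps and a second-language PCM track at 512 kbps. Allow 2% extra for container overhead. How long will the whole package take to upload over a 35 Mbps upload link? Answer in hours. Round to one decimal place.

Audio total: 384 + 512 = 896 kbps = 0.896 Mbps.
interview recording: 12.036 Mbps × 780 s × 1.02 = 9575.8 Mb
feature film: 24.896 Mbps × 10380 s × 1.02 = 263588.9 Mb
music video: 35.896 Mbps × 300 s × 1.02 = 10984.2 Mb
wedding highlight reel: 22.096 Mbps × 1200 s × 1.02 = 27045.5 Mb
sports highlight package: 22.106 Mbps × 360 s × 1.02 = 8117.3 Mb
Total: 319311.7 Mb = 39914.0 MB.
At 35 Mbps: 319311.7 / 35 = 9123 s ≈ 2.53 hours.

2.5 hours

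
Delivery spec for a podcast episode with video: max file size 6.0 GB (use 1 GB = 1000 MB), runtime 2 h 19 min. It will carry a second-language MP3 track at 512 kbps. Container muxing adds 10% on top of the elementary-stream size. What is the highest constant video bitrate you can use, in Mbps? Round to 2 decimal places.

4.72 Mbps

Budget: 6.0 GB = 48000.0 Mb.
Stream payload after overhead: 48000.0 / 1.10 = 43636.4 Mb.
2 h 19 min = 139 min = 8340 s
Total bitrate budget: 43636.4 Mb / 8340 s = 5.232 Mbps.
Audio: 512 kbps = 0.512 Mbps.
Video: 5.232 − 0.512 = 4.720 Mbps.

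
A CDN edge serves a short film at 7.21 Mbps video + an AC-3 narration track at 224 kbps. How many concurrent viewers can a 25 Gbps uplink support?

3362

Audio: 224 kbps = 0.224 Mbps.
Per-viewer media rate: 7.434 Mbps.
25 Gbps = 25,000 Mbps; 25,000 / 7.434 = 3362.93 → 3362 viewers.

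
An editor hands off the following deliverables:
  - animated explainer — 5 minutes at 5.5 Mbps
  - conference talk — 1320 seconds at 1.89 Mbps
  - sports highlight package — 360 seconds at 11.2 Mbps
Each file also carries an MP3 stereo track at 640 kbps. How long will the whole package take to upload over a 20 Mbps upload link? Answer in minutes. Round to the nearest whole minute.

8 minutes

Audio: 640 kbps = 0.640 Mbps.
animated explainer: 6.140 Mbps × 300 s = 1842.0 Mb
conference talk: 2.530 Mbps × 1320 s = 3339.6 Mb
sports highlight package: 11.840 Mbps × 360 s = 4262.4 Mb
Total: 9444.0 Mb = 1180.5 MB.
At 20 Mbps: 9444.0 / 20 = 472 s ≈ 7.87 minutes.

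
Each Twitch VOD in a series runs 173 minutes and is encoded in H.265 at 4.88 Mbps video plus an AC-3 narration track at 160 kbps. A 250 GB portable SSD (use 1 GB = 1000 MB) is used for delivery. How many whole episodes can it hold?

173 min = 10380 s
Audio: 160 kbps = 0.160 Mbps.
Total bitrate: 5.040 Mbps.
Per item: 5.040 Mbps × 10380 s = 52,315 Mb = 6,539 MB.
Capacity: 250 GB = 2,000,000 Mb; 38.23 items → 38 complete.

38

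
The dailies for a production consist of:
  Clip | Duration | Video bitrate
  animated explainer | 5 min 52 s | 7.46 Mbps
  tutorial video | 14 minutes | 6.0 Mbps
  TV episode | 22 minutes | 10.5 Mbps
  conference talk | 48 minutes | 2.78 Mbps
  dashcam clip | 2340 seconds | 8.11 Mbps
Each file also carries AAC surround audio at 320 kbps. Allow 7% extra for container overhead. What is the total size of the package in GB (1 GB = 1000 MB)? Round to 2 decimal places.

6.82 GB

Audio: 320 kbps = 0.320 Mbps.
animated explainer: 7.780 Mbps × 352 s × 1.07 = 2930.3 Mb
tutorial video: 6.320 Mbps × 840 s × 1.07 = 5680.4 Mb
TV episode: 10.820 Mbps × 1320 s × 1.07 = 15282.2 Mb
conference talk: 3.100 Mbps × 2880 s × 1.07 = 9553.0 Mb
dashcam clip: 8.430 Mbps × 2340 s × 1.07 = 21107.0 Mb
Total: 54552.8 Mb = 6819.1 MB.
= 6.819 GB.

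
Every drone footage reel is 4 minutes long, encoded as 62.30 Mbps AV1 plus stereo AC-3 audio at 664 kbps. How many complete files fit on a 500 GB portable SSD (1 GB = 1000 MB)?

4 min = 240 s
Audio: 664 kbps = 0.664 Mbps.
Total bitrate: 62.964 Mbps.
Per item: 62.964 Mbps × 240 s = 15,111 Mb = 1,889 MB.
Capacity: 500 GB = 4,000,000 Mb; 264.70 items → 264 complete.

264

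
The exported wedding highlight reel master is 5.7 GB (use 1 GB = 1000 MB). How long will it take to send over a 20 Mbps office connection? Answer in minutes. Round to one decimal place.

38.0 minutes

File: 5.7 GB = 45600.0 Mb.
At 20 Mbps: 45600.0 / 20 = 2280.0 s ≈ 38 minutes.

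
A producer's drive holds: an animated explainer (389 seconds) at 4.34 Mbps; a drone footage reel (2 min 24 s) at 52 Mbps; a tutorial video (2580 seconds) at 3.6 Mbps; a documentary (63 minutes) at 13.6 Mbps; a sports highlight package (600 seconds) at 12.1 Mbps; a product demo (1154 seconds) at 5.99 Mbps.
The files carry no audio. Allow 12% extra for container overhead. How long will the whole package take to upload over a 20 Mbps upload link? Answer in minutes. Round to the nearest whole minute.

78 minutes

animated explainer: 4.340 Mbps × 389 s × 1.12 = 1890.9 Mb
drone footage reel: 52.000 Mbps × 144 s × 1.12 = 8386.6 Mb
tutorial video: 3.600 Mbps × 2580 s × 1.12 = 10402.6 Mb
documentary: 13.600 Mbps × 3780 s × 1.12 = 57577.0 Mb
sports highlight package: 12.100 Mbps × 600 s × 1.12 = 8131.2 Mb
product demo: 5.990 Mbps × 1154 s × 1.12 = 7742.0 Mb
Total: 94130.1 Mb = 11766.3 MB.
At 20 Mbps: 94130.1 / 20 = 4707 s ≈ 78.4 minutes.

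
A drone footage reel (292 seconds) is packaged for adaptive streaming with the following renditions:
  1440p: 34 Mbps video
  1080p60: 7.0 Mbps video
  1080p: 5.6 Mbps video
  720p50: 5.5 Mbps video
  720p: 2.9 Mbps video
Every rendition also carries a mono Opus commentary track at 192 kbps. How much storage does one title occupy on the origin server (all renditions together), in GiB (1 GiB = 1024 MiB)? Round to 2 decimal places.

1.90 GiB

Audio: 192 kbps = 0.192 Mbps.
Sum of rendition bitrates: (34+0.192) + (7.0+0.192) + (5.6+0.192) + (5.5+0.192) + (2.9+0.192) = 55.960 Mbps.
× 292 s = 16,340 Mb = 2,043 MB = 1.902 GiB.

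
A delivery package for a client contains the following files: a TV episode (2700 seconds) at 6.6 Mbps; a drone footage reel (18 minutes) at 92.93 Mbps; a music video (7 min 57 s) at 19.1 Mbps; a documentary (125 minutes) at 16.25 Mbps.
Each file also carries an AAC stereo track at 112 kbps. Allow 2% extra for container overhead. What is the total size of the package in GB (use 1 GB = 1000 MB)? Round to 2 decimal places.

Audio: 112 kbps = 0.112 Mbps.
TV episode: 6.712 Mbps × 2700 s × 1.02 = 18484.8 Mb
drone footage reel: 93.042 Mbps × 1080 s × 1.02 = 102495.1 Mb
music video: 19.212 Mbps × 477 s × 1.02 = 9347.4 Mb
documentary: 16.362 Mbps × 7500 s × 1.02 = 125169.3 Mb
Total: 255496.6 Mb = 31937.1 MB.
= 31.94 GB.

31.94 GB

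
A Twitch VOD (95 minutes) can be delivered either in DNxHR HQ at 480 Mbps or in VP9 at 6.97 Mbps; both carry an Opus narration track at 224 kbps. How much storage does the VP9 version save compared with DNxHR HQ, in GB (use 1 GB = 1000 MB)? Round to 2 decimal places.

95 min = 5700 s
Audio: 224 kbps = 0.224 Mbps.
DNxHR HQ: 480.224 Mbps × 5700 s = 2737276.8 Mb = 342.160 GB.
VP9: 7.194 Mbps × 5700 s = 41005.8 Mb = 5.126 GB.
Saving: 342.160 − 5.126 = 337.034 GB.

337.03 GB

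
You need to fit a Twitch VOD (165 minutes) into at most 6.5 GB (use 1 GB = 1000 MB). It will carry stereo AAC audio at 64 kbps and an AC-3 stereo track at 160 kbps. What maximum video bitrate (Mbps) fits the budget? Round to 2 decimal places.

5.03 Mbps

Budget: 6.5 GB = 52000.0 Mb.
165 min = 9900 s
Total bitrate budget: 52000.0 Mb / 9900 s = 5.253 Mbps.
Audio total: 64 + 160 = 224 kbps = 0.224 Mbps.
Video: 5.253 − 0.224 = 5.029 Mbps.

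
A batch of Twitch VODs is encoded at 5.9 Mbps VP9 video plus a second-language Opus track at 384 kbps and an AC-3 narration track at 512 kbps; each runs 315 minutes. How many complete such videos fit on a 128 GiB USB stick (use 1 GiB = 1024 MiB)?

315 min = 18900 s
Audio total: 384 + 512 = 896 kbps = 0.896 Mbps.
Total bitrate: 6.796 Mbps.
Per item: 6.796 Mbps × 18900 s = 128,444 Mb = 16,056 MB.
Capacity: 128 GiB = 1,099,512 Mb; 8.56 items → 8 complete.

8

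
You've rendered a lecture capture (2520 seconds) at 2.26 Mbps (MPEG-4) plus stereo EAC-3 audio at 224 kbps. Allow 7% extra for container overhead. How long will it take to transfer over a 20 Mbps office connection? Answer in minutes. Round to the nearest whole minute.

6 minutes

Audio: 224 kbps = 0.224 Mbps.
Total bitrate: 2.484 Mbps.
File: 2.484 Mbps × 2520 s = 6259.7 Mb.
With 7% container overhead: ×1.07. → 6697.9 Mb.
At 20 Mbps: 6697.9 / 20 = 334.9 s ≈ 5.58 minutes.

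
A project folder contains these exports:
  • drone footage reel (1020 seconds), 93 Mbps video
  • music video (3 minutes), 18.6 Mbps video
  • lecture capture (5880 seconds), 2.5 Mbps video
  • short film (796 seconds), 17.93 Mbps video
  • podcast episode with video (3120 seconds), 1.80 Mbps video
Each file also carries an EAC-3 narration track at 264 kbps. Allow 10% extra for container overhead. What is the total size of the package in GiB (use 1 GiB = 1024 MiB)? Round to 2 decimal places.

Audio: 264 kbps = 0.264 Mbps.
drone footage reel: 93.264 Mbps × 1020 s × 1.10 = 104642.2 Mb
music video: 18.864 Mbps × 180 s × 1.10 = 3735.1 Mb
lecture capture: 2.764 Mbps × 5880 s × 1.10 = 17877.6 Mb
short film: 18.194 Mbps × 796 s × 1.10 = 15930.7 Mb
podcast episode with video: 2.064 Mbps × 3120 s × 1.10 = 7083.6 Mb
Total: 149269.1 Mb = 18658.6 MB.
= 17.38 GiB.

17.38 GiB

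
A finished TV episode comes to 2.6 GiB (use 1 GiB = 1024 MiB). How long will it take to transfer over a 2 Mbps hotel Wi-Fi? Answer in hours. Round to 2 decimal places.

3.10 hours

File: 2.6 GiB = 22333.8 Mb.
At 2 Mbps: 22333.8 / 2 = 11166.9 s ≈ 3.1 hours.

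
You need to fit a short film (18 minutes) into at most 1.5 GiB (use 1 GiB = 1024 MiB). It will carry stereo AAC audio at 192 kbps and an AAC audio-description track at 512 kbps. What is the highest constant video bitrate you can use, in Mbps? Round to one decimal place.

11.2 Mbps

Budget: 1.5 GiB = 12884.9 Mb.
18 min = 1080 s
Total bitrate budget: 12884.9 Mb / 1080 s = 11.930 Mbps.
Audio total: 192 + 512 = 704 kbps = 0.704 Mbps.
Video: 11.930 − 0.704 = 11.226 Mbps.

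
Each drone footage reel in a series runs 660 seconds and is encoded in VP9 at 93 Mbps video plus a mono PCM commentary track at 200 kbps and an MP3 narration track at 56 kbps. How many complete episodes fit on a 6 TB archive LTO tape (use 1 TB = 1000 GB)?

779

Audio total: 200 + 56 = 256 kbps = 0.256 Mbps.
Total bitrate: 93.256 Mbps.
Per item: 93.256 Mbps × 660 s = 61,549 Mb = 7,694 MB.
Capacity: 6 TB = 48,000,000 Mb; 779.87 items → 779 complete.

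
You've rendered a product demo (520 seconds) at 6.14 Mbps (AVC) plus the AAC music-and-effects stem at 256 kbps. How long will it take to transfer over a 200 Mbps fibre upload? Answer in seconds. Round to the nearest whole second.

17 seconds

Audio: 256 kbps = 0.256 Mbps.
Total bitrate: 6.396 Mbps.
File: 6.396 Mbps × 520 s = 3325.9 Mb.
At 200 Mbps: 3325.9 / 200 = 16.6 s ≈ 16.6 seconds.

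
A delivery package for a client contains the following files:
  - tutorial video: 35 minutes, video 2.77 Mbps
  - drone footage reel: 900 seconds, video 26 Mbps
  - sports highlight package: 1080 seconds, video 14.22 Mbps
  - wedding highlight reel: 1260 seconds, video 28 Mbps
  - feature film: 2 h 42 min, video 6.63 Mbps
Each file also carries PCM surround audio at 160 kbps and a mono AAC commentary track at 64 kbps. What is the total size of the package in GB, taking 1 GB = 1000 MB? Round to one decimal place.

Audio total: 160 + 64 = 224 kbps = 0.224 Mbps.
tutorial video: 2.994 Mbps × 2100 s = 6287.4 Mb
drone footage reel: 26.224 Mbps × 900 s = 23601.6 Mb
sports highlight package: 14.444 Mbps × 1080 s = 15599.5 Mb
wedding highlight reel: 28.224 Mbps × 1260 s = 35562.2 Mb
feature film: 6.854 Mbps × 9720 s = 66620.9 Mb
Total: 147671.6 Mb = 18459.0 MB.
= 18.46 GB.

18.5 GB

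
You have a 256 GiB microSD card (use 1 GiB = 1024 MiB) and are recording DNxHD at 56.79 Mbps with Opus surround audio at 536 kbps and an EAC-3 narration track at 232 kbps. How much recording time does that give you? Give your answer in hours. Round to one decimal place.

10.6 hours

Audio total: 536 + 232 = 768 kbps = 0.768 Mbps.
Total bitrate: 56.79 + 0.768 = 57.558 Mbps.
Capacity: 256 GiB = 2,199,023 Mb.
Recording time: 2,199,023 / 57.558 = 38,205 s ≈ 10.6 hours.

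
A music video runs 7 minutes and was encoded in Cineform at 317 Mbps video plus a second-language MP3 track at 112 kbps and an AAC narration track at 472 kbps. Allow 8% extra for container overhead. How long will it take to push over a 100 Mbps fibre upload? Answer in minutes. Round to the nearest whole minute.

24 minutes

7 min = 420 s
Audio total: 112 + 472 = 584 kbps = 0.584 Mbps.
Total bitrate: 317.584 Mbps.
File: 317.584 Mbps × 420 s = 133385.3 Mb.
With 8% container overhead: ×1.08. → 144056.1 Mb.
At 100 Mbps: 144056.1 / 100 = 1440.6 s ≈ 24 minutes.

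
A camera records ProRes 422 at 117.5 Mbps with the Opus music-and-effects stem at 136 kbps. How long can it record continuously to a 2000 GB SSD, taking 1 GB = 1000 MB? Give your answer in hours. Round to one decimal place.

Audio: 136 kbps = 0.136 Mbps.
Total bitrate: 117.5 + 0.136 = 117.636 Mbps.
Capacity: 2000 GB = 16,000,000 Mb.
Recording time: 16,000,000 / 117.636 = 136,013 s ≈ 37.8 hours.

37.8 hours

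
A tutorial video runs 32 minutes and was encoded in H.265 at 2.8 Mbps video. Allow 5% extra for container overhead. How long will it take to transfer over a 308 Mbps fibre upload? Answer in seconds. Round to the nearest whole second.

32 min = 1920 s
File: 2.800 Mbps × 1920 s = 5376.0 Mb.
With 5% container overhead: ×1.05. → 5644.8 Mb.
At 308 Mbps: 5644.8 / 308 = 18.3 s ≈ 18.3 seconds.

18 seconds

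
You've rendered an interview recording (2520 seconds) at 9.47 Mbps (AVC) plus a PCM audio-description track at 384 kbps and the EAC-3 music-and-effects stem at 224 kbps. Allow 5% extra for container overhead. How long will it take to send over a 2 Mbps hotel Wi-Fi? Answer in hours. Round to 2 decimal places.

Audio total: 384 + 224 = 608 kbps = 0.608 Mbps.
Total bitrate: 10.078 Mbps.
File: 10.078 Mbps × 2520 s = 25396.6 Mb.
With 5% container overhead: ×1.05. → 26666.4 Mb.
At 2 Mbps: 26666.4 / 2 = 13333.2 s ≈ 3.7 hours.

3.70 hours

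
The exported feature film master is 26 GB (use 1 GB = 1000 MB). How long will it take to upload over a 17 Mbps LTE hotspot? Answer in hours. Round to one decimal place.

File: 26 GB = 208000.0 Mb.
At 17 Mbps: 208000.0 / 17 = 12235.3 s ≈ 3.4 hours.

3.4 hours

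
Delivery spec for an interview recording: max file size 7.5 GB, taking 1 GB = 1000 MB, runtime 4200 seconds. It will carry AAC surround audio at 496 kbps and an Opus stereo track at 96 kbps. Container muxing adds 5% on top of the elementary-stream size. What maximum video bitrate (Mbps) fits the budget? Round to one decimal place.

Budget: 7.5 GB = 60000.0 Mb.
Stream payload after overhead: 60000.0 / 1.05 = 57142.9 Mb.
Total bitrate budget: 57142.9 Mb / 4200 s = 13.605 Mbps.
Audio total: 496 + 96 = 592 kbps = 0.592 Mbps.
Video: 13.605 − 0.592 = 13.013 Mbps.

13.0 Mbps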